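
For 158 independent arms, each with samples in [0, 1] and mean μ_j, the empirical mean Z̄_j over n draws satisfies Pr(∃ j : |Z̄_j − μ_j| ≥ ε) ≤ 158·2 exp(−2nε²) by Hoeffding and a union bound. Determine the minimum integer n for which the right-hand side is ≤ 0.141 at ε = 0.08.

Need 2·158·exp(−2nε²) ≤ 0.141, i.e. exp(−2nε²) ≤ 0.141/316.
So 2nε² ≥ ln(316/0.141) = 7.714738.
Hence n ≥ 7.714738/(2·0.08²) = 602.714.
The smallest integer n is 603.

603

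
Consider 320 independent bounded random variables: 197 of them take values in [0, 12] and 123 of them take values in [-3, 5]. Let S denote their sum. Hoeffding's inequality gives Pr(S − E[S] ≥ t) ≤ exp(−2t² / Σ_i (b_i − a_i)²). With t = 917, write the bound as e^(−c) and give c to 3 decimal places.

46.407

Σ(b_i − a_i)² = 197·12² + 123·8² = 36240.
c = 2t² / 36240 = 2·917² / 36240 = 46.4067.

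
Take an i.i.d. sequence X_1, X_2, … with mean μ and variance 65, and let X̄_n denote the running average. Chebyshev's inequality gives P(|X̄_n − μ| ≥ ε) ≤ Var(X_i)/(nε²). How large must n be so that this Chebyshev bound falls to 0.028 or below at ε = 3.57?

Require 65/(n·3.57²) ≤ 0.028, i.e. n ≥ 65/(0.028·3.57²) = 182.146.
The smallest integer n is 183.

183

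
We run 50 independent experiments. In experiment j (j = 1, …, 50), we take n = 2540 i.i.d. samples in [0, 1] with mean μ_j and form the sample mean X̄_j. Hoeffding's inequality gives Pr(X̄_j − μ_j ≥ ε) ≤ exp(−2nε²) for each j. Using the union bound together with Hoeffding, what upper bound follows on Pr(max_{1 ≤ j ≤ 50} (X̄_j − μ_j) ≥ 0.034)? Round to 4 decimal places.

Per-experiment Hoeffding bound: exp(−2·2540·0.034²) = exp(−5.87248) = 0.0028159.
Union bound over 50 events: 50·0.0028159 = 0.14079.

0.1408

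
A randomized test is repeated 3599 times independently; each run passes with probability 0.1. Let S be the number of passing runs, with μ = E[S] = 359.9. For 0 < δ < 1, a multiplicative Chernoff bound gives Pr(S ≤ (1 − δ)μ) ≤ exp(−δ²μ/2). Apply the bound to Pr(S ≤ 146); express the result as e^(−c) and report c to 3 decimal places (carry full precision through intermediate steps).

Write 146 = (1 − δ)μ, so δ = 1 − 146/359.9 = 0.5943318…
Then the exponent is δ²μ/2 = (μ − 146)²/(2μ) = 63.563782.

63.564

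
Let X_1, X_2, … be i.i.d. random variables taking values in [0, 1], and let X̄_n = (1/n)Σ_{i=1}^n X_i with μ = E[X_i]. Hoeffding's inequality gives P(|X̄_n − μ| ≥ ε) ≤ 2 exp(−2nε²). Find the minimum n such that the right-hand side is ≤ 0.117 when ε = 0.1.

142

Require 2·exp(−2nε²) ≤ 0.117, i.e. 2nε² ≥ ln(2/0.117) = 2.838729.
So n ≥ 2.838729 / (2·0.1²) = 141.936.
The smallest integer n is 142.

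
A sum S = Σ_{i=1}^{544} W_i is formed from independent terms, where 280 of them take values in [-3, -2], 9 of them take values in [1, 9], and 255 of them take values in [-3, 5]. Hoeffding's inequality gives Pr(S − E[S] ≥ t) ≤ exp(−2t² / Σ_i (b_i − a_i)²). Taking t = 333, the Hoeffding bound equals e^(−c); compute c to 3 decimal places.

Σ(b_i − a_i)² = 280·1² + 9·8² + 255·8² = 17176.
c = 2t² / 17176 = 2·333² / 17176 = 12.9121.

12.912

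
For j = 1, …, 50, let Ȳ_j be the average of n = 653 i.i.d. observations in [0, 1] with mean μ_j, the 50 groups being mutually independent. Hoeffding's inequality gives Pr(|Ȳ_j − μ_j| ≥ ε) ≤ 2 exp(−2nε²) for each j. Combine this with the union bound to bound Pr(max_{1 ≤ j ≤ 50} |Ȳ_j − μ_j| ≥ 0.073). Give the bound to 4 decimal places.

Per-experiment Hoeffding bound: 2·exp(−2·653·0.073²) = 2·exp(−6.95967) = 0.0018988.
Union bound over 50 events: 50·0.0018988 = 0.09494.

0.0949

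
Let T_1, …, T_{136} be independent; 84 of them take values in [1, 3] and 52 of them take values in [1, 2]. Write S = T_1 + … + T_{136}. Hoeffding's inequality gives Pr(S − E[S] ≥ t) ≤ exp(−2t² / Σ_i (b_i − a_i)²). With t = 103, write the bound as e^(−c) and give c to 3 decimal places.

54.686

Σ(b_i − a_i)² = 84·2² + 52·1² = 388.
c = 2t² / 388 = 2·103² / 388 = 54.6856.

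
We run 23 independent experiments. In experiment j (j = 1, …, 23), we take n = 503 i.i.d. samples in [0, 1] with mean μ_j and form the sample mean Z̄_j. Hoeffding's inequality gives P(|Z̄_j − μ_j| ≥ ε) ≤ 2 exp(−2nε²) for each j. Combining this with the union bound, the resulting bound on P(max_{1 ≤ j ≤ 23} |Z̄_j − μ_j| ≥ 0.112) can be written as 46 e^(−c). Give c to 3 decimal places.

Union bound over the 23 events: P(max_{1 ≤ j ≤ 23} |Z̄_j − μ_j| ≥ 0.112) ≤ 23·2·exp(−2nε²) = 46 exp(−2·503·0.112²).
So c = 2·503·0.112² = 12.6193.

12.619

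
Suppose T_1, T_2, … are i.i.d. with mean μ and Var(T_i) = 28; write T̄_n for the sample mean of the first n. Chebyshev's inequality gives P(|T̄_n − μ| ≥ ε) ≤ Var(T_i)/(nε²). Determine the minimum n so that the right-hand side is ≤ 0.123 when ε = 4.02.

15

Require 28/(n·4.02²) ≤ 0.123, i.e. n ≥ 28/(0.123·4.02²) = 14.086.
The smallest integer n is 15.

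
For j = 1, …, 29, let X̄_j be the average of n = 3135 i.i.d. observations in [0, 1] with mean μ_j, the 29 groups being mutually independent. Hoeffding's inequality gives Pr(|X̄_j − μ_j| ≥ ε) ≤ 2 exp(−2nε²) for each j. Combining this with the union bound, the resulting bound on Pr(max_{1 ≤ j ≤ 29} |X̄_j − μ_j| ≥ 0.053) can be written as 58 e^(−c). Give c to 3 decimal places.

Union bound over the 29 events: Pr(max_{1 ≤ j ≤ 29} |X̄_j − μ_j| ≥ 0.053) ≤ 29·2·exp(−2nε²) = 58 exp(−2·3135·0.053²).
So c = 2·3135·0.053² = 17.6124.

17.612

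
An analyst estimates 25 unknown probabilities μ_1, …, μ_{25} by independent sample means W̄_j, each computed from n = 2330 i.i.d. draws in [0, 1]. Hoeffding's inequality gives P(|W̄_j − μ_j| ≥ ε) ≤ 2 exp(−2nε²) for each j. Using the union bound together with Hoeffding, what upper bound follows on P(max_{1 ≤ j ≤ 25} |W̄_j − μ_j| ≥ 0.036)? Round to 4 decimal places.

Per-experiment Hoeffding bound: 2·exp(−2·2330·0.036²) = 2·exp(−6.03936) = 0.0047662.
Union bound over 25 events: 25·0.0047662 = 0.11915.

0.1192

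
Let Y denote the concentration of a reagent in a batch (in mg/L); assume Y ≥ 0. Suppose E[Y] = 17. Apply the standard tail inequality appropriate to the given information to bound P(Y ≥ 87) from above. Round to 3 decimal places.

Only the mean of a non-negative variable is known, so Markov's inequality is the applicable tail bound.
Markov's inequality: for a non-negative random variable, P(Y ≥ a) ≤ E[Y]/a.
Here E[Y] = 17 and a = 87, so the bound is 17/87 = 0.1954.

0.195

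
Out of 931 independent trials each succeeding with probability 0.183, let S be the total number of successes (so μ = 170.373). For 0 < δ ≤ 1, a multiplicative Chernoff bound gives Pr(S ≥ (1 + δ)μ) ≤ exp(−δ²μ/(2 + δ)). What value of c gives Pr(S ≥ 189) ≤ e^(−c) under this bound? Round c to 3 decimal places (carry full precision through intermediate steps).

Write 189 = (1 + δ)μ, so δ = 189/170.373 − 1 = 0.1093307…
Then the exponent is δ²μ/(2 + δ) = (189 − μ)² / (μ·(2 + δ)) = 0.965474.

0.965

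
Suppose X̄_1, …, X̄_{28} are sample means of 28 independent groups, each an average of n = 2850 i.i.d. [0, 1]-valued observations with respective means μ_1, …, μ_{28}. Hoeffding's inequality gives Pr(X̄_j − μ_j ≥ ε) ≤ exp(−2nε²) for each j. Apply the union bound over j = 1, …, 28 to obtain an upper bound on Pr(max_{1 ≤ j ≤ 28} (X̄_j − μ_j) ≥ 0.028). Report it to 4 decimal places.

Per-experiment Hoeffding bound: exp(−2·2850·0.028²) = exp(−4.46880) = 0.011461.
Union bound over 28 events: 28·0.011461 = 0.32091.

0.3209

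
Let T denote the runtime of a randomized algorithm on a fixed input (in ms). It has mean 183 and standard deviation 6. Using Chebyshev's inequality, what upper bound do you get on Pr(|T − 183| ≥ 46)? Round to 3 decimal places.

Chebyshev: Pr(|T − μ| ≥ t) ≤ Var(T)/t².
Var(T) = σ² = 6² = 36.
Bound = 36 / 2116 = 0.0170.

0.017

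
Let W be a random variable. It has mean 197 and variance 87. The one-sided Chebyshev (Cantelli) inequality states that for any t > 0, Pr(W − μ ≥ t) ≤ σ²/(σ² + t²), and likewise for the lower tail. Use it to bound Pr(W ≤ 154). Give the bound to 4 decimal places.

Here σ² = 87 and t = 43, so σ² + t² = 1936.
Cantelli's bound: 87/1936 = 0.0449.

0.0449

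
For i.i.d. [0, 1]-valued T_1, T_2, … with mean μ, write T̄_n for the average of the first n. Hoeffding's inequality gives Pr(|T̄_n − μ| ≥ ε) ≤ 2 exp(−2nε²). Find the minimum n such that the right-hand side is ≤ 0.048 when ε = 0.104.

Require 2·exp(−2nε²) ≤ 0.048, i.e. 2nε² ≥ ln(2/0.048) = 3.729701.
So n ≥ 3.729701 / (2·0.104²) = 172.416.
The smallest integer n is 173.

173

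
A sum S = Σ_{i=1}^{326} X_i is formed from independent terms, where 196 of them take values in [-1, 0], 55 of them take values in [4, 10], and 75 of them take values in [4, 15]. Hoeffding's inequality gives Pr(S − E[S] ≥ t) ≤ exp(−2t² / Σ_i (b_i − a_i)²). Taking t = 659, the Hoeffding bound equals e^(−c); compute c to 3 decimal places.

77.199

Σ(b_i − a_i)² = 196·1² + 55·6² + 75·11² = 11251.
c = 2t² / 11251 = 2·659² / 11251 = 77.1986.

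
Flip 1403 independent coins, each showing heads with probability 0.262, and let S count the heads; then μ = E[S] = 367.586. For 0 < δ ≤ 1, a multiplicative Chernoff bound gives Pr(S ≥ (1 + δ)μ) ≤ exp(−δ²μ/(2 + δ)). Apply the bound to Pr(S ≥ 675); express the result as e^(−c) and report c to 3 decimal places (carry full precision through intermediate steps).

90.643

Write 675 = (1 + δ)μ, so δ = 675/367.586 − 1 = 0.836305…
Then the exponent is δ²μ/(2 + δ) = (675 − μ)² / (μ·(2 + δ)) = 90.643235.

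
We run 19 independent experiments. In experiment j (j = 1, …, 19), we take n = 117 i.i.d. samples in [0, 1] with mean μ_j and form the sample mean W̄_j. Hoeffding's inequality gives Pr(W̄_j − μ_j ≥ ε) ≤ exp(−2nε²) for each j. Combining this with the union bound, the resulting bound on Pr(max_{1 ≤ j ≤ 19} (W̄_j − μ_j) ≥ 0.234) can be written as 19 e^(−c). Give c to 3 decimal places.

12.813

Union bound over the 19 events: Pr(max_{1 ≤ j ≤ 19} (W̄_j − μ_j) ≥ 0.234) ≤ 19·exp(−2nε²) = 19 exp(−2·117·0.234²).
So c = 2·117·0.234² = 12.8129.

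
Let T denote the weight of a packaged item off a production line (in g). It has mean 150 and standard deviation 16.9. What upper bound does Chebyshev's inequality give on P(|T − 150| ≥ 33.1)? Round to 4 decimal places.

0.2607

Chebyshev: P(|T − μ| ≥ t) ≤ Var(T)/t².
Var(T) = σ² = 16.9² = 285.61.
Bound = 285.61 / 1095.61 = 0.2607.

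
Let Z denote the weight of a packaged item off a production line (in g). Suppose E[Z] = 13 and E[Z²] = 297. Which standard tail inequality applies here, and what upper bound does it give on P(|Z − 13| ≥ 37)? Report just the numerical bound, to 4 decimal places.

0.0935

The first two moments determine the variance, so Chebyshev's inequality is the sharpest standard bound available.
Var(Z) = E[Z²] − (E[Z])² = 297 − 169 = 128.
Chebyshev's inequality: P(|Z − μ| ≥ t) ≤ Var(Z)/t² = 128/1369 = 0.0935.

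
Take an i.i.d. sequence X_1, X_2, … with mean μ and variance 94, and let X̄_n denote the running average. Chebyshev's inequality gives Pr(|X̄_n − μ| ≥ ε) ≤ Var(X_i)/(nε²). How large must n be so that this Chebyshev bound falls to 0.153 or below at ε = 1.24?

Require 94/(n·1.24²) ≤ 0.153, i.e. n ≥ 94/(0.153·1.24²) = 399.570.
The smallest integer n is 400.

400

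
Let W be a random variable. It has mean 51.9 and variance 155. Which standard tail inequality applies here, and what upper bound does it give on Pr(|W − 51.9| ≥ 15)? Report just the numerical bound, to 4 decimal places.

Mean and variance are known, so Chebyshev's inequality applies.
Chebyshev: Pr(|W − μ| ≥ t) ≤ Var(W)/t².
Bound = 155 / 225 = 0.6889.

0.6889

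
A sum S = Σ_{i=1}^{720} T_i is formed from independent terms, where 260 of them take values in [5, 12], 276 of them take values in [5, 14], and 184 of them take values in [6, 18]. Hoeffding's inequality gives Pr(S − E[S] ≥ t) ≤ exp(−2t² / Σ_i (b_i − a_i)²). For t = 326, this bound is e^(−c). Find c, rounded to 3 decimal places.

Σ(b_i − a_i)² = 260·7² + 276·9² + 184·12² = 61592.
c = 2t² / 61592 = 2·326² / 61592 = 3.4510.

3.451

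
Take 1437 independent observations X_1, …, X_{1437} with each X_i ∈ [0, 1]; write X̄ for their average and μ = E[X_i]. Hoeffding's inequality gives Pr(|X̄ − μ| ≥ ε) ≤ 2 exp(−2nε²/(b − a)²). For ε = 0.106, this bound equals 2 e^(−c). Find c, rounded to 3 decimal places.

32.292

c = 2nε²/(b − a)² = 2·1437·0.106² / 1² = 32.2923.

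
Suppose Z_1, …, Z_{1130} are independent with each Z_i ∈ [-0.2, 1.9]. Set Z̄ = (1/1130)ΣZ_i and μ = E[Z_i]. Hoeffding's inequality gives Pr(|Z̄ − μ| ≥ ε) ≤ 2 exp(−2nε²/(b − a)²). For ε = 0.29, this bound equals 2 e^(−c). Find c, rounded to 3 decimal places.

c = 2nε²/(b − a)² = 2·1130·0.29² / 2.1² = 43.0989.

43.099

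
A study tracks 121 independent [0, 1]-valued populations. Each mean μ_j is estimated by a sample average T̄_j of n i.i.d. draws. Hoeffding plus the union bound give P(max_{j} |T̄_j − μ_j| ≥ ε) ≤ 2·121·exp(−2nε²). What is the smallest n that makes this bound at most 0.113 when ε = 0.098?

Need 2·121·exp(−2nε²) ≤ 0.113, i.e. exp(−2nε²) ≤ 0.113/242.
So 2nε² ≥ ln(242/0.113) = 7.669305.
Hence n ≥ 7.669305/(2·0.098²) = 399.277.
The smallest integer n is 400.

400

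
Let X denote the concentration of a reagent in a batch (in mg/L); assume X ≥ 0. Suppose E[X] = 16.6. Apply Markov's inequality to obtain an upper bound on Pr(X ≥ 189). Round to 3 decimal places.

0.088

Markov's inequality: for a non-negative random variable, Pr(X ≥ a) ≤ E[X]/a.
Here E[X] = 16.6 and a = 189, so the bound is 16.6/189 = 0.0878.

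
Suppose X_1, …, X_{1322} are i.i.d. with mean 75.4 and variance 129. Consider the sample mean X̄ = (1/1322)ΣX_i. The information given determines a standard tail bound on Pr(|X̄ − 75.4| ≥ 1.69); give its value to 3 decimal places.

0.034

With mean and variance of each term known, Chebyshev's inequality bounds the deviation of the sum (or sample mean).
Var(X̄) = Var(X_i)/n = 129/1322 = 0.097579.
Chebyshev: Pr(|X̄ − 75.4| ≥ 1.69) ≤ Var(X̄)/(1.69)² = 129/(1322·1.69²) = 0.0342.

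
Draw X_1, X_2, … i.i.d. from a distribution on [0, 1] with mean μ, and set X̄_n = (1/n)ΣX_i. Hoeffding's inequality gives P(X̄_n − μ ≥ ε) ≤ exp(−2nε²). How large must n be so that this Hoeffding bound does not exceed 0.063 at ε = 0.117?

101

Require exp(−2nε²) ≤ 0.063, i.e. 2nε² ≥ ln(1/0.063) = 2.764621.
So n ≥ 2.764621 / (2·0.117²) = 100.980.
The smallest integer n is 101.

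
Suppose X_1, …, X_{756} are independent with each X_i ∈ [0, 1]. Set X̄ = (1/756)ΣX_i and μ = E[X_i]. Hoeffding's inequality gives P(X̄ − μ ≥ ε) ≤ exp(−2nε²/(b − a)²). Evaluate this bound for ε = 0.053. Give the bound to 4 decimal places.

Exponent: 2nε²/(b − a)² = 2·756·0.053² / 1² = 4.24721.
Bound = exp(−4.24721) = 0.01430.

0.0143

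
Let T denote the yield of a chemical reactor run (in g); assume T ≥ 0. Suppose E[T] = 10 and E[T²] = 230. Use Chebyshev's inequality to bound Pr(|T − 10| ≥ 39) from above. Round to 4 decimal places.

Var(T) = E[T²] − (E[T])² = 230 − 100 = 130.
Chebyshev's inequality: Pr(|T − μ| ≥ t) ≤ Var(T)/t² = 130/1521 = 0.0855.

0.0855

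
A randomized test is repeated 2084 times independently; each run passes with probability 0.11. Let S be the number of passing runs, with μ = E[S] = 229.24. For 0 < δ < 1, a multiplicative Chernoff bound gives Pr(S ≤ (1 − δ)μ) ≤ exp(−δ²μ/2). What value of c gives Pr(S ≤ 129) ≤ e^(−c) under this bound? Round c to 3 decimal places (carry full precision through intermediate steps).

21.916

Write 129 = (1 − δ)μ, so δ = 1 − 129/229.24 = 0.437271…
Then the exponent is δ²μ/2 = (μ − 129)²/(2μ) = 21.916022.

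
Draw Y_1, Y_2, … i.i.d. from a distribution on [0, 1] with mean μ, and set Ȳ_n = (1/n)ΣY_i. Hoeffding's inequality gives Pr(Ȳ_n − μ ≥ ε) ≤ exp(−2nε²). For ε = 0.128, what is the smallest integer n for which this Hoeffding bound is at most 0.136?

Require exp(−2nε²) ≤ 0.136, i.e. 2nε² ≥ ln(1/0.136) = 1.995100.
So n ≥ 1.995100 / (2·0.128²) = 60.886.
The smallest integer n is 61.

61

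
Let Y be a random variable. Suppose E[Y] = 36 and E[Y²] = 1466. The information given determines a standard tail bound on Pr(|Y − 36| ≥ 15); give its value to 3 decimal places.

The first two moments determine the variance, so Chebyshev's inequality is the sharpest standard bound available.
Var(Y) = E[Y²] − (E[Y])² = 1466 − 1296 = 170.
Chebyshev's inequality: Pr(|Y − μ| ≥ t) ≤ Var(Y)/t² = 170/225 = 0.7556.

0.756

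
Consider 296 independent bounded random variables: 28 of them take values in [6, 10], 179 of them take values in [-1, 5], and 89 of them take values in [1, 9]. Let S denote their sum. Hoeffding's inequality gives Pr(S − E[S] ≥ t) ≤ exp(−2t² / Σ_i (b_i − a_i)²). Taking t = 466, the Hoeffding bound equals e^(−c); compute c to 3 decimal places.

34.502

Σ(b_i − a_i)² = 28·4² + 179·6² + 89·8² = 12588.
c = 2t² / 12588 = 2·466² / 12588 = 34.5021.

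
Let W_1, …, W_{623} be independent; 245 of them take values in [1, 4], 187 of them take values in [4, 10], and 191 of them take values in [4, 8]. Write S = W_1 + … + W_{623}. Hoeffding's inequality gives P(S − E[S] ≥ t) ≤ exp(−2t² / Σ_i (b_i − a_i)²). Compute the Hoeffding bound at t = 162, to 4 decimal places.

Σ(b_i − a_i)² = 245·3² + 187·6² + 191·4² = 11993.
Exponent = 2·162² / 11993 = 4.37655.
Bound = exp(−4.37655) = 0.01257.

0.0126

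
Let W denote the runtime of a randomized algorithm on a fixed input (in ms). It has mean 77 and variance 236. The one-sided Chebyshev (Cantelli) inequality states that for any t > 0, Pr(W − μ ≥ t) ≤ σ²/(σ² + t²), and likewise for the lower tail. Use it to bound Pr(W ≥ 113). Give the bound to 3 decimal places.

0.154

Here σ² = 236 and t = 36, so σ² + t² = 1532.
Cantelli's bound: 236/1532 = 0.1540.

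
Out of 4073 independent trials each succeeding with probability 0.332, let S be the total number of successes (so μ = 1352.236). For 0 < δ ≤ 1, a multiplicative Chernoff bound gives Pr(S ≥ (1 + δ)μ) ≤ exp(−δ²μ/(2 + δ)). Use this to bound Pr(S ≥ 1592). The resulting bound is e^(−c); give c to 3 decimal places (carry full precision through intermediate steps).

Write 1592 = (1 + δ)μ, so δ = 1592/1352.236 − 1 = 0.1773093…
Then the exponent is δ²μ/(2 + δ) = (1592 − μ)² / (μ·(2 + δ)) = 19.525193.

19.525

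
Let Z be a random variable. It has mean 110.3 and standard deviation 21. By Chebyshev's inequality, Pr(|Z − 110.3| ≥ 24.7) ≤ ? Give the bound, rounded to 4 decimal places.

0.7228

Chebyshev: Pr(|Z − μ| ≥ t) ≤ Var(Z)/t².
Var(Z) = σ² = 21² = 441.
Bound = 441 / 610.09 = 0.7228.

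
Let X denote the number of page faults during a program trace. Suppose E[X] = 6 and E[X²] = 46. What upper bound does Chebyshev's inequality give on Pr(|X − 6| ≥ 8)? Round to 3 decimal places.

0.156

Var(X) = E[X²] − (E[X])² = 46 − 36 = 10.
Chebyshev's inequality: Pr(|X − μ| ≥ t) ≤ Var(X)/t² = 10/64 = 0.1562.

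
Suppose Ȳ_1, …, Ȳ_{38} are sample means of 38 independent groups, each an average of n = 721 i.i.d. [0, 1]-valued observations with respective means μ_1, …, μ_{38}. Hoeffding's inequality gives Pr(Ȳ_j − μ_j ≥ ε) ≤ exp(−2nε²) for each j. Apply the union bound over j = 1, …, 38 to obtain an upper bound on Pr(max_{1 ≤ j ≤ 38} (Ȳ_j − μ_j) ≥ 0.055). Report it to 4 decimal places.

Per-experiment Hoeffding bound: exp(−2·721·0.055²) = exp(−4.36205) = 0.012752.
Union bound over 38 events: 38·0.012752 = 0.48458.

0.4846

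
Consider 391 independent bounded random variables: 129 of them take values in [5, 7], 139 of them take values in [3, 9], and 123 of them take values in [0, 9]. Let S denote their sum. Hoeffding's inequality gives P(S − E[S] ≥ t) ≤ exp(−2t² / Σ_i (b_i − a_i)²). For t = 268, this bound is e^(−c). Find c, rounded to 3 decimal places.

Σ(b_i − a_i)² = 129·2² + 139·6² + 123·9² = 15483.
c = 2t² / 15483 = 2·268² / 15483 = 9.2778.

9.278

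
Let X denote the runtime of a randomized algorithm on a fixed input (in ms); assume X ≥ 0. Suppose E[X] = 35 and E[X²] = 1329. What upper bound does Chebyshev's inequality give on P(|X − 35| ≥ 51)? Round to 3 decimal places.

0.040

Var(X) = E[X²] − (E[X])² = 1329 − 1225 = 104.
Chebyshev's inequality: P(|X − μ| ≥ t) ≤ Var(X)/t² = 104/2601 = 0.0400.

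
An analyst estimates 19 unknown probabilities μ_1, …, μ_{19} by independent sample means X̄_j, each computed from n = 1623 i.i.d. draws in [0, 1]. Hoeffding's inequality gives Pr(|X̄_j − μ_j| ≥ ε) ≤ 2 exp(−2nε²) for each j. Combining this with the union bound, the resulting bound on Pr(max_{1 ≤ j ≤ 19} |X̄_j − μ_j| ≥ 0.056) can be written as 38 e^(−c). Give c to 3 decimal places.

10.179

Union bound over the 19 events: Pr(max_{1 ≤ j ≤ 19} |X̄_j − μ_j| ≥ 0.056) ≤ 19·2·exp(−2nε²) = 38 exp(−2·1623·0.056²).
So c = 2·1623·0.056² = 10.1795.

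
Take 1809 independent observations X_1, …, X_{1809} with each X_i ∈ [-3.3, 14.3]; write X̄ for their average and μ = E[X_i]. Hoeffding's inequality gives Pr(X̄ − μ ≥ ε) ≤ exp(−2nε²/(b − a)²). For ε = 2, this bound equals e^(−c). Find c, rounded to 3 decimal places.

c = 2nε²/(b − a)² = 2·1809·2² / 17.6² = 46.7200.

46.720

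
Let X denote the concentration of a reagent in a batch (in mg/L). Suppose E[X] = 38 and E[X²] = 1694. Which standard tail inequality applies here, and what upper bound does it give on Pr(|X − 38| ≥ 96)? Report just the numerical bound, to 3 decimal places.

The first two moments determine the variance, so Chebyshev's inequality is the sharpest standard bound available.
Var(X) = E[X²] − (E[X])² = 1694 − 1444 = 250.
Chebyshev's inequality: Pr(|X − μ| ≥ t) ≤ Var(X)/t² = 250/9216 = 0.0271.

0.027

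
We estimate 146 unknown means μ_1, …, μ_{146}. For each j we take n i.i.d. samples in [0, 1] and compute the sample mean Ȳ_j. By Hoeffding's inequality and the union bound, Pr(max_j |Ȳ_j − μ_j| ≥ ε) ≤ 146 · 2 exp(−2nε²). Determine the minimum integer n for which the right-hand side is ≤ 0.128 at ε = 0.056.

Need 2·146·exp(−2nε²) ≤ 0.128, i.e. exp(−2nε²) ≤ 0.128/292.
So 2nε² ≥ ln(292/0.128) = 7.732479.
Hence n ≥ 7.732479/(2·0.056²) = 1232.857.
The smallest integer n is 1233.

1233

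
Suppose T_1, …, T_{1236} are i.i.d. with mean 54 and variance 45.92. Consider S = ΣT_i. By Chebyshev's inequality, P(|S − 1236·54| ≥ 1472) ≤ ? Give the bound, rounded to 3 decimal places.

Var(S) = n·Var(T_i) = 1236·45.92 = 56757.12.
Chebyshev: P(|S − 1236·54| ≥ 1472) ≤ Var(S)/1472² = 56757.12/2166784 = 0.0262.

0.026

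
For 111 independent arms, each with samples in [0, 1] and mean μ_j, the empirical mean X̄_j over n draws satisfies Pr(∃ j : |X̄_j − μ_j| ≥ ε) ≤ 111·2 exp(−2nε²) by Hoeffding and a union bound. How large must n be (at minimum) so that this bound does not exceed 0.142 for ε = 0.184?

Need 2·111·exp(−2nε²) ≤ 0.142, i.e. exp(−2nε²) ≤ 0.142/222.
So 2nε² ≥ ln(222/0.142) = 7.354606.
Hence n ≥ 7.354606/(2·0.184²) = 108.616.
The smallest integer n is 109.

109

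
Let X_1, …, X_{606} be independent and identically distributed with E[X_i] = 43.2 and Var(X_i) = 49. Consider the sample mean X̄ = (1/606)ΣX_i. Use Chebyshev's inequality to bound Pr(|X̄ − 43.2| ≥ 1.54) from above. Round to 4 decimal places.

Var(X̄) = Var(X_i)/n = 49/606 = 0.080858.
Chebyshev: Pr(|X̄ − 43.2| ≥ 1.54) ≤ Var(X̄)/(1.54)² = 49/(606·1.54²) = 0.0341.

0.0341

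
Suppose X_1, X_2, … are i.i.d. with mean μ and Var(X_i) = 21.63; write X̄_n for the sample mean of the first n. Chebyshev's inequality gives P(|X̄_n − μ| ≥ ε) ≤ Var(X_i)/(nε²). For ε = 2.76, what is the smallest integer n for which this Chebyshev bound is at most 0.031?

92

Require 21.63/(n·2.76²) ≤ 0.031, i.e. n ≥ 21.63/(0.031·2.76²) = 91.596.
The smallest integer n is 92.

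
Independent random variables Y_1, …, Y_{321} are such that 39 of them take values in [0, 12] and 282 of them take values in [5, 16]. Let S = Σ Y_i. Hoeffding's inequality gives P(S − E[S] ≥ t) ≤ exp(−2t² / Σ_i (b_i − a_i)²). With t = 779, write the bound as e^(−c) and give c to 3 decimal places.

Σ(b_i − a_i)² = 39·12² + 282·11² = 39738.
c = 2t² / 39738 = 2·779² / 39738 = 30.5421.

30.542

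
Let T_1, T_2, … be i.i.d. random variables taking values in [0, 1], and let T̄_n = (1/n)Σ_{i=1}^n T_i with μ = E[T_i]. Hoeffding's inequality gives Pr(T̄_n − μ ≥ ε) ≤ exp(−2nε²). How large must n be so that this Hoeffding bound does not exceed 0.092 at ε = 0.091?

Require exp(−2nε²) ≤ 0.092, i.e. 2nε² ≥ ln(1/0.092) = 2.385967.
So n ≥ 2.385967 / (2·0.091²) = 144.063.
The smallest integer n is 145.

145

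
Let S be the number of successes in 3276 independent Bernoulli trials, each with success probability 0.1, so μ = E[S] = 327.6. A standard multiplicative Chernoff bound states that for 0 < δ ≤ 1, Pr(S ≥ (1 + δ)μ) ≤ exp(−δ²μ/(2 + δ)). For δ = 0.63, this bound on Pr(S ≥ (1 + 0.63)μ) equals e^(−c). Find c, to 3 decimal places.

49.439

c = δ²μ/(2 + δ) = 0.63²·327.6/(2 + 0.63) = 49.4390.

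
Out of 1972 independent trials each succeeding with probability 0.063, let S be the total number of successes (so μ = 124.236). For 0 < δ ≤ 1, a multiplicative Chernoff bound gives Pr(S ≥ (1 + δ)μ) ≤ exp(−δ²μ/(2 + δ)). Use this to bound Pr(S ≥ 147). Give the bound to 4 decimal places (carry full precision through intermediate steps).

Write 147 = (1 + δ)μ, so δ = 147/124.236 − 1 = 0.1832319…
Then the exponent is δ²μ/(2 + δ) = (147 − μ)² / (μ·(2 + δ)) = 1.910512.
Bound = exp(−1.910512) = 0.14800.

0.1480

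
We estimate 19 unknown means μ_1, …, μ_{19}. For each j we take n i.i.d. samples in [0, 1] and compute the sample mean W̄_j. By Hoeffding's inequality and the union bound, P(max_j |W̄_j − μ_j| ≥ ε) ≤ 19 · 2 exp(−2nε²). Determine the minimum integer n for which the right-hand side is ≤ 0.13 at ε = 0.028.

3622

Need 2·19·exp(−2nε²) ≤ 0.13, i.e. exp(−2nε²) ≤ 0.13/38.
So 2nε² ≥ ln(38/0.13) = 5.677807.
Hence n ≥ 5.677807/(2·0.028²) = 3621.050.
The smallest integer n is 3622.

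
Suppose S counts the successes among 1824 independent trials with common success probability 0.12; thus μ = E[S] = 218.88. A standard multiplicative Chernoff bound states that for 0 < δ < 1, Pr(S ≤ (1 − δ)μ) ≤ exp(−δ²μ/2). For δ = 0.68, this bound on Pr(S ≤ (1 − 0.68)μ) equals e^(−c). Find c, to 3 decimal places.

c = δ²μ/2 = 0.68²·218.88/2 = 50.6051.

50.605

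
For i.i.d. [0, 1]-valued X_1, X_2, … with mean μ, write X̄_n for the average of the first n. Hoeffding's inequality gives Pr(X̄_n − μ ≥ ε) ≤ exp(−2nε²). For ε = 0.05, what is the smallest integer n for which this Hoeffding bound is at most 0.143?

Require exp(−2nε²) ≤ 0.143, i.e. 2nε² ≥ ln(1/0.143) = 1.944911.
So n ≥ 1.944911 / (2·0.05²) = 388.982.
The smallest integer n is 389.

389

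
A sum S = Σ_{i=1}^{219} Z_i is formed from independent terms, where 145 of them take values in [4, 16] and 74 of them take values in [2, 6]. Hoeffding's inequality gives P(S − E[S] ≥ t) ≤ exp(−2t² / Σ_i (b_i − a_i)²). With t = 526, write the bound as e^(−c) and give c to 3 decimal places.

Σ(b_i − a_i)² = 145·12² + 74·4² = 22064.
c = 2t² / 22064 = 2·526² / 22064 = 25.0794.

25.079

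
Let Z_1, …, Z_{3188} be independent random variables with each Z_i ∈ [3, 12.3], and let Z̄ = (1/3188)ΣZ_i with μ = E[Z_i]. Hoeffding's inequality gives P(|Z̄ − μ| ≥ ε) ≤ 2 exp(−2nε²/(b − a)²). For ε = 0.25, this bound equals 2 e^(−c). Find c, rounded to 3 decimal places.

c = 2nε²/(b − a)² = 2·3188·0.25² / 9.3² = 4.6075.

4.607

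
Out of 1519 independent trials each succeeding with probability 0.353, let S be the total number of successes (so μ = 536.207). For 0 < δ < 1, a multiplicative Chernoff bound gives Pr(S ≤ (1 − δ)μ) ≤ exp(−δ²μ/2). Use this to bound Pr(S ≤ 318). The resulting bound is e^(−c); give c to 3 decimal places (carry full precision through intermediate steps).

44.399

Write 318 = (1 − δ)μ, so δ = 1 − 318/536.207 = 0.4069455…
Then the exponent is δ²μ/2 = (μ − 318)²/(2μ) = 44.399173.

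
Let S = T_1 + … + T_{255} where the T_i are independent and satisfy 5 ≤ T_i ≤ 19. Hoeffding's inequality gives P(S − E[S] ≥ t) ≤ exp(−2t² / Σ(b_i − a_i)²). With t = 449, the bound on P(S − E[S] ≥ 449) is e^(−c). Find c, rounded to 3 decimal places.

8.067

Σ(b_i − a_i)² = 255·(14)² = 49980.
c = 2t²/49980 = 2·449²/49980 = 8.0673.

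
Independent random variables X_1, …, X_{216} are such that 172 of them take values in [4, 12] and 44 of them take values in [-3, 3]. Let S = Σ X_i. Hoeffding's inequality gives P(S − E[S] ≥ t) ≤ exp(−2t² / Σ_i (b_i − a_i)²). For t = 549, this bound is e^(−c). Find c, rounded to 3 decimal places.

Σ(b_i − a_i)² = 172·8² + 44·6² = 12592.
c = 2t² / 12592 = 2·549² / 12592 = 47.8718.

47.872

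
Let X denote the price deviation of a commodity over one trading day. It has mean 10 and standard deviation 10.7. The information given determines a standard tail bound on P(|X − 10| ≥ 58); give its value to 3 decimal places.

0.034

Mean and variance are known, so Chebyshev's inequality applies.
Chebyshev: P(|X − μ| ≥ t) ≤ Var(X)/t².
Var(X) = σ² = 10.7² = 114.49.
Bound = 114.49 / 3364 = 0.0340.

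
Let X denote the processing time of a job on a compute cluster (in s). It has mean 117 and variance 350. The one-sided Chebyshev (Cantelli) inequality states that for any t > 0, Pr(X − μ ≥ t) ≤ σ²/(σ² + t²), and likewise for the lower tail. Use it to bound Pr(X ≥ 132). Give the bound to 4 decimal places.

0.6087

Here σ² = 350 and t = 15, so σ² + t² = 575.
Cantelli's bound: 350/575 = 0.6087.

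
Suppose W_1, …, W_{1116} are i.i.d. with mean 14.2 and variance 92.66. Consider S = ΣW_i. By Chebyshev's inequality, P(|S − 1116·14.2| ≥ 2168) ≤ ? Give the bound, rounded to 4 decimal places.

0.0220

Var(S) = n·Var(W_i) = 1116·92.66 = 103408.56.
Chebyshev: P(|S − 1116·14.2| ≥ 2168) ≤ Var(S)/2168² = 103408.56/4700224 = 0.0220.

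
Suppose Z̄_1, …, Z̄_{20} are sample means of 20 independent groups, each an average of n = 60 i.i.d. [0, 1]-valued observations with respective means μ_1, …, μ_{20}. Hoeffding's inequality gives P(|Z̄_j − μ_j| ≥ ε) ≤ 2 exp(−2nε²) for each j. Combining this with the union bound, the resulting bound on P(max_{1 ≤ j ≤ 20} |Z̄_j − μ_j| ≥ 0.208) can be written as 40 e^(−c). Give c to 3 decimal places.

Union bound over the 20 events: P(max_{1 ≤ j ≤ 20} |Z̄_j − μ_j| ≥ 0.208) ≤ 20·2·exp(−2nε²) = 40 exp(−2·60·0.208²).
So c = 2·60·0.208² = 5.1917.

5.192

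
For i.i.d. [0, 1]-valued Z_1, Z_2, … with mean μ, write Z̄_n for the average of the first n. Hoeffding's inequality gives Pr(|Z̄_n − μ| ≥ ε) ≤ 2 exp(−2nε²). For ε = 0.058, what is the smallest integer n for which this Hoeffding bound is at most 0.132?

404

Require 2·exp(−2nε²) ≤ 0.132, i.e. 2nε² ≥ ln(2/0.132) = 2.718101.
So n ≥ 2.718101 / (2·0.058²) = 403.998.
The smallest integer n is 404.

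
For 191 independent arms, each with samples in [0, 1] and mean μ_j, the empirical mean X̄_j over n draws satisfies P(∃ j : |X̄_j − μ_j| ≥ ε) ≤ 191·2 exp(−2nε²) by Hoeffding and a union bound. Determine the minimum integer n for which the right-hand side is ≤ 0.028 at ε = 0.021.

10795

Need 2·191·exp(−2nε²) ≤ 0.028, i.e. exp(−2nε²) ≤ 0.028/382.
So 2nε² ≥ ln(382/0.028) = 9.520971.
Hence n ≥ 9.520971/(2·0.021²) = 10794.752.
The smallest integer n is 10795.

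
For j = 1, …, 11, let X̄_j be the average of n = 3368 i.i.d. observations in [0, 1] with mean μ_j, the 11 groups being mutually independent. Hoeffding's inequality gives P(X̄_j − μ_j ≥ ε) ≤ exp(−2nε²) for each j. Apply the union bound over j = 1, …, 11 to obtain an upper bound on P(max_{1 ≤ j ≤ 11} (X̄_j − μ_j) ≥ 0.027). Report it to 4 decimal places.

0.0811

Per-experiment Hoeffding bound: exp(−2·3368·0.027²) = exp(−4.91054) = 0.0073685.
Union bound over 11 events: 11·0.0073685 = 0.08105.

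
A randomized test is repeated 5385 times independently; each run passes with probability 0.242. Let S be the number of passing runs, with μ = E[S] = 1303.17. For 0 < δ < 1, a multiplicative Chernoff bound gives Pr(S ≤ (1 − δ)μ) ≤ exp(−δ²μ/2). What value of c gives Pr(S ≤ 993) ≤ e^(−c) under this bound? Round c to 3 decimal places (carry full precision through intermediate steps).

36.912

Write 993 = (1 − δ)μ, so δ = 1 − 993/1303.17 = 0.2380119…
Then the exponent is δ²μ/2 = (μ − 993)²/(2μ) = 36.912079.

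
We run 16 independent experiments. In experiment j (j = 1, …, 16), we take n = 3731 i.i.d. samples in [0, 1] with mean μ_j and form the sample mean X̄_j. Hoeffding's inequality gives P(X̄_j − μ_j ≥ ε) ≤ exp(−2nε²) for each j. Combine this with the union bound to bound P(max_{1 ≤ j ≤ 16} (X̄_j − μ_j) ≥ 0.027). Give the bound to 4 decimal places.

0.0694

Per-experiment Hoeffding bound: exp(−2·3731·0.027²) = exp(−5.43980) = 0.0043404.
Union bound over 16 events: 16·0.0043404 = 0.06945.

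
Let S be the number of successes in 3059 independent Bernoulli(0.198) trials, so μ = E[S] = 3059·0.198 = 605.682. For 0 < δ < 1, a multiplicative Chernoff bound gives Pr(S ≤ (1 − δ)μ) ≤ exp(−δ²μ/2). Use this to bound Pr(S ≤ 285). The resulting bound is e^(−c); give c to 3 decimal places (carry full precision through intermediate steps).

Write 285 = (1 − δ)μ, so δ = 1 − 285/605.682 = 0.5294561…
Then the exponent is δ²μ/2 = (μ − 285)²/(2μ) = 84.893513.

84.894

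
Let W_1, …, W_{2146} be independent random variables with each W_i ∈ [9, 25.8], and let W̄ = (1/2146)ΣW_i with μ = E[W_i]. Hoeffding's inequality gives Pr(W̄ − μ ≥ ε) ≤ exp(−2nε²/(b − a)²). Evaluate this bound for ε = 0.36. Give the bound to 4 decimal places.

0.1393

Exponent: 2nε²/(b − a)² = 2·2146·0.36² / 16.8² = 1.97082.
Bound = exp(−1.97082) = 0.13934.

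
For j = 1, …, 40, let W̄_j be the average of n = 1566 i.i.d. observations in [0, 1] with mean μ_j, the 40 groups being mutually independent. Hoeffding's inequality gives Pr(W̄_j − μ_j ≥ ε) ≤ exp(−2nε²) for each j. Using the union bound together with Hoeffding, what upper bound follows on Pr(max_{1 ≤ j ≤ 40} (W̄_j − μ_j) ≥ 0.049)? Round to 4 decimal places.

0.0217

Per-experiment Hoeffding bound: exp(−2·1566·0.049²) = exp(−7.51993) = 0.00054217.
Union bound over 40 events: 40·0.00054217 = 0.02169.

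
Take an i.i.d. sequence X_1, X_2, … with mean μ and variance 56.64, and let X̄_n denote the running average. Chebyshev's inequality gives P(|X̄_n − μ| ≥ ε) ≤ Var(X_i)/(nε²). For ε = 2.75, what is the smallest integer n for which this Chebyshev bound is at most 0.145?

Require 56.64/(n·2.75²) ≤ 0.145, i.e. n ≥ 56.64/(0.145·2.75²) = 51.652.
The smallest integer n is 52.

52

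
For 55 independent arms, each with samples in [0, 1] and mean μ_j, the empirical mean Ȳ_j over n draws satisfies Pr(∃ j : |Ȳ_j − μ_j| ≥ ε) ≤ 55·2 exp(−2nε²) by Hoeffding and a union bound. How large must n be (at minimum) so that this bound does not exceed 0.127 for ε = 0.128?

207

Need 2·55·exp(−2nε²) ≤ 0.127, i.e. exp(−2nε²) ≤ 0.127/110.
So 2nε² ≥ ln(110/0.127) = 6.764049.
Hence n ≥ 6.764049/(2·0.128²) = 206.422.
The smallest integer n is 207.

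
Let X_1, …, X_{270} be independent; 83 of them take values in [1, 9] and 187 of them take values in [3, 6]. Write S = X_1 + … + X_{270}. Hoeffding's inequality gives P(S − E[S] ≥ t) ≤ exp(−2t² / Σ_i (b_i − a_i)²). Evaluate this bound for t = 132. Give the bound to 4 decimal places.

0.0069

Σ(b_i − a_i)² = 83·8² + 187·3² = 6995.
Exponent = 2·132² / 6995 = 4.98184.
Bound = exp(−4.98184) = 0.00686.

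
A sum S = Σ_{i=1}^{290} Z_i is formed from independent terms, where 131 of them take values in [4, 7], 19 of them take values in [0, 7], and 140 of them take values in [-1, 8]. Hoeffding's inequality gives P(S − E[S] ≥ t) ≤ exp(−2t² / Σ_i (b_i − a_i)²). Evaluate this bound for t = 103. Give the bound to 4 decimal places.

Σ(b_i − a_i)² = 131·3² + 19·7² + 140·9² = 13450.
Exponent = 2·103² / 13450 = 1.57755.
Bound = exp(−1.57755) = 0.20648.

0.2065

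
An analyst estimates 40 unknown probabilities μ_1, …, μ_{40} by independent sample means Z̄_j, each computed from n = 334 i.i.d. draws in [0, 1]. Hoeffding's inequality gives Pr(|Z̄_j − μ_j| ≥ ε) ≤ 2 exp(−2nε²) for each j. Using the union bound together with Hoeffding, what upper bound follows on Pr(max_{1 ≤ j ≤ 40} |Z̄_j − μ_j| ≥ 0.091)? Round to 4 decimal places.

Per-experiment Hoeffding bound: 2·exp(−2·334·0.091²) = 2·exp(−5.53171) = 0.0079184.
Union bound over 40 events: 40·0.0079184 = 0.31674.

0.3167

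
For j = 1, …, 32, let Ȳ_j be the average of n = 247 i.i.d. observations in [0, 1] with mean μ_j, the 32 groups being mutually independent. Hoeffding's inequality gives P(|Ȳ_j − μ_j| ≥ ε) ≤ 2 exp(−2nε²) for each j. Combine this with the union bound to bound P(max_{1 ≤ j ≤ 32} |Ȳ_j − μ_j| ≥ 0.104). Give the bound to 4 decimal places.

0.3060

Per-experiment Hoeffding bound: 2·exp(−2·247·0.104²) = 2·exp(−5.34310) = 0.009562.
Union bound over 32 events: 32·0.009562 = 0.30598.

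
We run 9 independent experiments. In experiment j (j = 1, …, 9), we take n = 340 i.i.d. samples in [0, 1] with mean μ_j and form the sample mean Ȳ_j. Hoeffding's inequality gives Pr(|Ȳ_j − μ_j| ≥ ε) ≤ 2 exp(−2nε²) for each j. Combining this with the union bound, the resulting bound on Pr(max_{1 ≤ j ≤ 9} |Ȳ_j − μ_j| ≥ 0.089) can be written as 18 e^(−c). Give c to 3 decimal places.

5.386

Union bound over the 9 events: Pr(max_{1 ≤ j ≤ 9} |Ȳ_j − μ_j| ≥ 0.089) ≤ 9·2·exp(−2nε²) = 18 exp(−2·340·0.089²).
So c = 2·340·0.089² = 5.3863.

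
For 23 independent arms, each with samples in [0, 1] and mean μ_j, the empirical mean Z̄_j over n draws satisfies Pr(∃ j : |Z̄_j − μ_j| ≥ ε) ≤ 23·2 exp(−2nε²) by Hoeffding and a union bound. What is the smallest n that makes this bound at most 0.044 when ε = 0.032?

Need 2·23·exp(−2nε²) ≤ 0.044, i.e. exp(−2nε²) ≤ 0.044/46.
So 2nε² ≥ ln(46/0.044) = 6.952207.
Hence n ≥ 6.952207/(2·0.032²) = 3394.632.
The smallest integer n is 3395.

3395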